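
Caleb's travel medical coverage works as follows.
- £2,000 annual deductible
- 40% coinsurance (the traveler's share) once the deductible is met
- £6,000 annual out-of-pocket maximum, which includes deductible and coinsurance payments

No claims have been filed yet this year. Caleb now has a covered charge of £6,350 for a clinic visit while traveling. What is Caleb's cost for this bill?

Deductible not yet touched, so the first £2,000 of the bill goes to the deductible.
That leaves £6,350 − £2,000 = £4,350 for coinsurance.
Coinsurance: £4,350 × 40% = £1,740.
That puts the traveler's cost at £2,000 + £1,740 = £3,740 before any cap.
Cumulative spending £0 + £3,740 = £3,740 stays under the £6,000 maximum.

£3,740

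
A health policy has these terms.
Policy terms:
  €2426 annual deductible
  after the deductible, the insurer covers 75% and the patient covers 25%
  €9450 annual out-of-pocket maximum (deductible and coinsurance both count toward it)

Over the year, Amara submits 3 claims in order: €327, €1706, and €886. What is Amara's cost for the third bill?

#1 (€327): all of it applies to the deductible. Cost to patient: €327. OOP to date €327.
#2 (€1706): entire amount goes to the deductible. Patient pays €1706; OOP now €2033.
#3 (€886): deductible takes €393, €493 remains; coinsurance €493 × 25% = €123.25. Patient pays €516.25; OOP now €2549.25.

€516.25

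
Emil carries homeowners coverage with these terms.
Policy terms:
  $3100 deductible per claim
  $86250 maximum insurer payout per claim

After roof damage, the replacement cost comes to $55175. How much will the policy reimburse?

$52075

Less the $3100 deductible: $55175 − $3100 = $52075.
$52075 ≤ $86250, so the limit doesn't bind; insurer pays $52075.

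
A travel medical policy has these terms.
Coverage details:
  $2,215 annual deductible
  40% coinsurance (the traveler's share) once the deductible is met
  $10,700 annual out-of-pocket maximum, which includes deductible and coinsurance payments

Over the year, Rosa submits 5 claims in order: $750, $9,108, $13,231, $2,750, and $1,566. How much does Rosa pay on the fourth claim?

#1 ($750): fully absorbed by the deductible. Traveler owes $750 (running OOP $750).
#2 ($9,108): deductible takes $1,465, $7,643 remains; coinsurance $7,643 × 40% = $3,057.20. Traveler pays $4,522.20; OOP now $5,272.20.
#3 ($13,231): deductible met; 40% of $13,231 = $5,292.40. Traveler owes $5,292.40 (running OOP $10,564.60).
#4 ($2,750): deductible met; 40% of $2,750 = $1,100. That would push OOP to $11,664.60, over the $10,700 cap, so traveler pays $10,700 − $10,564.60 = $135.40.

$135.40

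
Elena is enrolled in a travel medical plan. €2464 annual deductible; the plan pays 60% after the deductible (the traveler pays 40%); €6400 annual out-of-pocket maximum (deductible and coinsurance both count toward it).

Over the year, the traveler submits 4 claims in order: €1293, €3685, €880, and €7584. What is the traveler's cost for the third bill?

€352

Claim 1 (€1293): all of it applies to the deductible. Traveler owes €1293 (running OOP €1293).
Claim 2 (€3685): €1171 to deductible, leaving €2514; 40% of €2514 = €1005.60. Traveler owes €2176.60 (running OOP €3469.60).
Claim 3 (€880): deductible already satisfied, so traveler's share is 40% × €880 = €352. Traveler pays €352; OOP now €3821.60.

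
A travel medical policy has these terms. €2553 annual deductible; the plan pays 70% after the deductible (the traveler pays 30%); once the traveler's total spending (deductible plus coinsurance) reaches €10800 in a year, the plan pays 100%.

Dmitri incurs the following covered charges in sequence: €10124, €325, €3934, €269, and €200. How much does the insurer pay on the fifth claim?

Claim 1 — €10124: deductible takes €2553, €7571 remains; traveler's 30% is €2271.30. Traveler pays €4824.30; OOP now €4824.30. Insurer: €10124 − €4824.30 = €5299.70.
Claim 2 — €325: 30% coinsurance on €325 = €97.50. Cost to traveler: €97.50. OOP to date €4921.80. Plan pays €325 − €97.50 = €227.50.
Claim 3 — €3934: deductible already satisfied, so traveler's share is 30% × €3934 = €1180.20. Traveler owes €1180.20 (running OOP €6102). Plan pays €3934 − €1180.20 = €2753.80.
Claim 4 — €269: 30% coinsurance on €269 = €80.70. Traveler pays €80.70; OOP now €6182.70. Insurer: €269 − €80.70 = €188.30.
Claim 5 — €200: deductible met; 30% of €200 = €60. Traveler pays €60; OOP now €6242.70. Plan pays €200 − €60 = €140.

€140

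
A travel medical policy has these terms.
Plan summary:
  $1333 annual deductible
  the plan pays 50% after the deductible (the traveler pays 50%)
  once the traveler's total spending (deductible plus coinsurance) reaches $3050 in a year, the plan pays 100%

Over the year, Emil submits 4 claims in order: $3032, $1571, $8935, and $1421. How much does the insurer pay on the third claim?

Claim 1 ($3032): $1333 finishes the deductible; $1699 goes to coinsurance; 50% of $1699 = $849.50. Traveler owes $2182.50 (running OOP $2182.50). Plan pays $3032 − $2182.50 = $849.50.
Claim 2 ($1571): deductible met; 50% of $1571 = $785.50. Traveler pays $785.50; OOP now $2968. Plan pays $1571 − $785.50 = $785.50.
Claim 3 ($8935): 50% coinsurance on $8935 = $4467.50. That would push OOP to $7435.50, over the $3050 cap, so traveler pays $3050 − $2968 = $82. Insurer: $8935 − $82 = $8853.

$8853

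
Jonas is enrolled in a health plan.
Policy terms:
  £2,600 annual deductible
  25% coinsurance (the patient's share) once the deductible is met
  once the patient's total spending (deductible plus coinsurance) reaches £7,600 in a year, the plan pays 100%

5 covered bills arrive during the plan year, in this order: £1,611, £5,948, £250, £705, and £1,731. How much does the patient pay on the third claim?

£62.50

Bill 1, £1,611: entire amount goes to the deductible. Cost to patient: £1,611. OOP to date £1,611.
Bill 2, £5,948: £989 finishes the deductible; £4,959 goes to coinsurance; patient's 25% is £1,239.75. Patient pays £2,228.75; OOP now £3,839.75.
Bill 3, £250: 25% coinsurance on £250 = £62.50. Patient pays £62.50; OOP now £3,902.25.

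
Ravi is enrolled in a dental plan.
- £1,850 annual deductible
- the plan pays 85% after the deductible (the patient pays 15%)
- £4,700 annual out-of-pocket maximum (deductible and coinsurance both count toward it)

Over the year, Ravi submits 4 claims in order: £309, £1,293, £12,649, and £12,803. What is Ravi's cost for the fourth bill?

Claim 1 (£309): fully absorbed by the deductible. Cost to patient: £309. OOP to date £309.
Claim 2 (£1,293): all of it applies to the deductible. Cost to patient: £1,293. OOP to date £1,602.
Claim 3 (£12,649): £248 finishes the deductible; £12,401 goes to coinsurance; 15% of £12,401 = £1,860.15. Patient owes £2,108.15 (running OOP £3,710.15).
Claim 4 (£12,803): deductible met; 15% of £12,803 = £1,920.45. OOP would hit £5,630.60 > £4,700, so the cap limits the patient to £4,700 − £3,710.15 = £989.85.

£989.85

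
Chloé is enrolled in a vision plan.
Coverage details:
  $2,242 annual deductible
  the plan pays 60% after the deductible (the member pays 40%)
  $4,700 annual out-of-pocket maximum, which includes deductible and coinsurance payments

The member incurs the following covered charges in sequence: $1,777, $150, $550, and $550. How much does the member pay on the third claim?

$409

Claim 1 — $1,777: all of it applies to the deductible. Cost to member: $1,777. OOP to date $1,777.
Claim 2 — $150: fully absorbed by the deductible. Member owes $150 (running OOP $1,927).
Claim 3 — $550: $315 to deductible, leaving $235; member's 40% is $94. Cost to member: $409. OOP to date $2,336.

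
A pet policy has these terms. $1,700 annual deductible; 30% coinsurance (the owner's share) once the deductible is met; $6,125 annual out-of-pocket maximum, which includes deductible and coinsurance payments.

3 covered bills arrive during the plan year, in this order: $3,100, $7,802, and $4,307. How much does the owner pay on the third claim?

#1 ($3,100): $1,700 to deductible, leaving $1,400; owner's 30% is $420. Cost to owner: $2,120. OOP to date $2,120.
#2 ($7,802): deductible met; 30% of $7,802 = $2,340.60. Cost to owner: $2,340.60. OOP to date $4,460.60.
#3 ($4,307): 30% coinsurance on $4,307 = $1,292.10. Owner owes $1,292.10 (running OOP $5,752.70).

$1,292.10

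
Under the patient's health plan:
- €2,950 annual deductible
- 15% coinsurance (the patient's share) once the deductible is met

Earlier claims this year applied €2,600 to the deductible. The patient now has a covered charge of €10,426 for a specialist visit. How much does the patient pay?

€1,861.40

Deductible still to meet: €2,950 − €2,600 = €350.
That leaves €10,426 − €350 = €10,076 for coinsurance.
Patient's 15% share of €10,076 is €1,511.40.
So the patient owes €350 + €1,511.40 = €1,861.40.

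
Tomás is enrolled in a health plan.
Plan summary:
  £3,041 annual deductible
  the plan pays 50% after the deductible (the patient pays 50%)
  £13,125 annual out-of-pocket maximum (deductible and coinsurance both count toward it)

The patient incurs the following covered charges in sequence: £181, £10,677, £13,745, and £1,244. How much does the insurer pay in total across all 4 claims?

Claim 1 (£181): all of it applies to the deductible. Cost to patient: £181. OOP to date £181. Insurer: £181 − £181 = £0.
Claim 2 (£10,677): deductible takes £2,860, £7,817 remains; coinsurance £7,817 × 50% = £3,908.50. Patient owes £6,768.50 (running OOP £6,949.50). Insurer: £10,677 − £6,768.50 = £3,908.50.
Claim 3 (£13,745): deductible met; 50% of £13,745 = £6,872.50. That would push OOP to £13,822, over the £13,125 cap, so patient pays £13,125 − £6,949.50 = £6,175.50. Insurer: £13,745 − £6,175.50 = £7,569.50.
Claim 4 (£1,244): deductible met; 50% of £1,244 = £622. OOP would hit £13,747 > £13,125, so the cap limits the patient to £13,125 − £13,125 = £0. Insurer: £1,244 − £0 = £1,244.
Insurer total = bills − patient's total = £25,847 − £13,125 = £12,722.

£12,722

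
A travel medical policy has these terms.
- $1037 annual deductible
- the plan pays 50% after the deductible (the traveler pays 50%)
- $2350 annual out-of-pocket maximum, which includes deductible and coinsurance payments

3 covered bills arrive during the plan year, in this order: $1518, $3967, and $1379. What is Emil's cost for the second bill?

Claim 1 — $1518: $1037 to deductible, leaving $481; 50% of $481 = $240.50. Traveler pays $1277.50; OOP now $1277.50.
Claim 2 — $3967: deductible already satisfied, so traveler's share is 50% × $3967 = $1983.50. Adding that to $1277.50 gives $3261, past the $2350 cap; traveler pays only $2350 − $1277.50 = $1072.50.

$1072.50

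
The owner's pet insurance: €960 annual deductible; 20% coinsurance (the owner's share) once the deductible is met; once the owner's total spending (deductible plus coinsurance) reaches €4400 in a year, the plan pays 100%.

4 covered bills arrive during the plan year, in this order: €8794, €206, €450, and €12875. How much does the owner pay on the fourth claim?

Bill 1, €8794: deductible takes €960, €7834 remains; 20% of €7834 = €1566.80. Owner pays €2526.80; OOP now €2526.80.
Bill 2, €206: deductible met; 20% of €206 = €41.20. Owner pays €41.20; OOP now €2568.
Bill 3, €450: 20% coinsurance on €450 = €90. Cost to owner: €90. OOP to date €2658.
Bill 4, €12875: deductible met; 20% of €12875 = €2575. Adding that to €2658 gives €5233, past the €4400 cap; owner pays only €4400 − €2658 = €1742.

€1742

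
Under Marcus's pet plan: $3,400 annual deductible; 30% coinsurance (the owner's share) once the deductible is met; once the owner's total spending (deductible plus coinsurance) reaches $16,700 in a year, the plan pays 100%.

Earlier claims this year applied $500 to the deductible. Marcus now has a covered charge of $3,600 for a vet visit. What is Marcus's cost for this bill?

$500 of the $3,400 deductible is already met, leaving $2,900.
That leaves $3,600 − $2,900 = $700 for coinsurance.
Coinsurance: $700 × 30% = $210.
So the owner owes $2,900 + $210 = $3,110 before any cap.
Total out-of-pocket so far would be $500 + $3,110 = $3,610, below the $16,700 cap — no reduction.

$3,110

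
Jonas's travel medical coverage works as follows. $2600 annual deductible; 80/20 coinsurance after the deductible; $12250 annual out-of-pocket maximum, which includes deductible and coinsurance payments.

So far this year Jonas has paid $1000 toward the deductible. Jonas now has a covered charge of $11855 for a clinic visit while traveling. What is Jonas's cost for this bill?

Deductible still to meet: $2600 − $1000 = $1600.
That leaves $11855 − $1600 = $10255 for coinsurance.
Coinsurance: $10255 × 20% = $2051.
That puts the traveler's cost at $1600 + $2051 = $3651 before any cap.
Year-to-date out-of-pocket becomes $1000 + $3651 = $4651, still under the $12250 maximum, so no cap applies.

$3651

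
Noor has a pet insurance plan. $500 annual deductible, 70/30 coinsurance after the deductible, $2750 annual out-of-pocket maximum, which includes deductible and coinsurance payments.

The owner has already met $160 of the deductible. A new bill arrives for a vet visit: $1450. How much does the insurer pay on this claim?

$777

$160 of the $500 deductible is already met, leaving $340.
After the $340 deductible portion, $1450 − $340 = $1110 is subject to coinsurance.
Coinsurance: $1110 × 30% = $333.
So the owner owes $340 + $333 = $673 before any cap.
Year-to-date out-of-pocket becomes $160 + $673 = $833, still under the $2750 maximum, so no cap applies.
Insurer pays the balance: $1450 − $673 = $777.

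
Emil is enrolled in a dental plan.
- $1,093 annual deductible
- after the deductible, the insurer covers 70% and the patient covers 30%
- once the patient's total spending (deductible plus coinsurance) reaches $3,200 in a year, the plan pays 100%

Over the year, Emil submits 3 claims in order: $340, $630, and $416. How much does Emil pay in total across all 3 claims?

$1,180.90

Claim 1 — $340: entire amount goes to the deductible. Patient pays $340; OOP now $340.
Claim 2 — $630: all of it applies to the deductible. Patient owes $630 (running OOP $970).
Claim 3 — $416: $123 finishes the deductible; $293 goes to coinsurance; patient's 30% is $87.90. Patient pays $210.90; OOP now $1,180.90.
Summing the patient's payments: $340 + $630 + $210.90 = $1,180.90.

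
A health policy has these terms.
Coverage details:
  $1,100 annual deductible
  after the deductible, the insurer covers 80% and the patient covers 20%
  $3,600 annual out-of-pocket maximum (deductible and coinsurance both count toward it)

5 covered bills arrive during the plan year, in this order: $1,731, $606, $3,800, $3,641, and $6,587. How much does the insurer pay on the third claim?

$3,040

Bill 1, $1,731: deductible takes $1,100, $631 remains; patient's 20% is $126.20. Cost to patient: $1,226.20. OOP to date $1,226.20. Insurer: $1,731 − $1,226.20 = $504.80.
Bill 2, $606: 20% coinsurance on $606 = $121.20. Patient pays $121.20; OOP now $1,347.40. Plan pays $606 − $121.20 = $484.80.
Bill 3, $3,800: 20% coinsurance on $3,800 = $760. Patient pays $760; OOP now $2,107.40. Plan pays $3,800 − $760 = $3,040.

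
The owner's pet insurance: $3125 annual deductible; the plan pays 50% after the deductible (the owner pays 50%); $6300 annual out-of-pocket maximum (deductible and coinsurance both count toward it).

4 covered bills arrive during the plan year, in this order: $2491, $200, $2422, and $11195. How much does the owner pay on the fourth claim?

Claim 1 — $2491: fully absorbed by the deductible. Owner owes $2491 (running OOP $2491).
Claim 2 — $200: fully absorbed by the deductible. Owner pays $200; OOP now $2691.
Claim 3 — $2422: $434 to deductible, leaving $1988; owner's 50% is $994. Owner pays $1428; OOP now $4119.
Claim 4 — $11195: 50% coinsurance on $11195 = $5597.50. Adding that to $4119 gives $9716.50, past the $6300 cap; owner pays only $6300 − $4119 = $2181.

$2181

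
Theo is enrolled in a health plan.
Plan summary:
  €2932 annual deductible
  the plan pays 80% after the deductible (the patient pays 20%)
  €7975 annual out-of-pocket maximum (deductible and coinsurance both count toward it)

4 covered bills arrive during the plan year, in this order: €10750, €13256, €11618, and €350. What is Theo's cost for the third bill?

#1 (€10750): €2932 finishes the deductible; €7818 goes to coinsurance; 20% of €7818 = €1563.60. Patient pays €4495.60; OOP now €4495.60.
#2 (€13256): 20% coinsurance on €13256 = €2651.20. Patient pays €2651.20; OOP now €7146.80.
#3 (€11618): deductible met; 20% of €11618 = €2323.60. OOP would hit €9470.40 > €7975, so the cap limits the patient to €7975 − €7146.80 = €828.20.

€828.20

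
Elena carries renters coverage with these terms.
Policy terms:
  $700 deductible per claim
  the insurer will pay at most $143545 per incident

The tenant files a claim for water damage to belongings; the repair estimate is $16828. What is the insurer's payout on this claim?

$16128

Subtract the deductible: $16828 − $700 = $16128.
$16128 ≤ $143545, so the limit doesn't bind; insurer pays $16128.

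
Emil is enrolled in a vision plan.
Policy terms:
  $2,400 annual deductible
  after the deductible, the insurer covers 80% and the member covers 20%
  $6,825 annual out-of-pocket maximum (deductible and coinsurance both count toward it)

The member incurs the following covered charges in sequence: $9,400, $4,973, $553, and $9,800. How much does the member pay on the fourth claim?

#1 ($9,400): $2,400 finishes the deductible; $7,000 goes to coinsurance; member's 20% is $1,400. Member pays $3,800; OOP now $3,800.
#2 ($4,973): 20% coinsurance on $4,973 = $994.60. Member pays $994.60; OOP now $4,794.60.
#3 ($553): deductible met; 20% of $553 = $110.60. Member pays $110.60; OOP now $4,905.20.
#4 ($9,800): deductible already satisfied, so member's share is 20% × $9,800 = $1,960. Adding that to $4,905.20 gives $6,865.20, past the $6,825 cap; member pays only $6,825 − $4,905.20 = $1,919.80.

$1,919.80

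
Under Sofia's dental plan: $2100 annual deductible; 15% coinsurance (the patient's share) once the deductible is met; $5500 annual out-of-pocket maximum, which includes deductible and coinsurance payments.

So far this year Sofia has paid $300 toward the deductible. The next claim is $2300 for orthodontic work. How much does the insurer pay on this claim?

$425

Remaining deductible: $2100 − $300 = $1800.
After the $1800 deductible portion, $2300 − $1800 = $500 is subject to coinsurance.
Coinsurance: $500 × 15% = $75.
Patient responsibility before any cap: $1800 + $75 = $1875.
Year-to-date out-of-pocket becomes $300 + $1875 = $2175, still under the $5500 maximum, so no cap applies.
The plan picks up $2300 − $1875 = $425.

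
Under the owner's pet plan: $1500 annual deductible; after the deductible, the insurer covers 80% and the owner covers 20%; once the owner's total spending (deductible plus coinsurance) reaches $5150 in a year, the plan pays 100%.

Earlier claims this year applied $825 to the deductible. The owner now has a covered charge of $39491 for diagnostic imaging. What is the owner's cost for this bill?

Remaining deductible: $1500 − $825 = $675.
That leaves $39491 − $675 = $38816 for coinsurance.
20% of $38816 = $7763.20 falls to the owner.
That puts the owner's cost at $675 + $7763.20 = $8438.20 before any cap.
That would bring total out-of-pocket to $9263.20, past the $5150 cap. The owner is capped at $5150 − $825 = $4325 on this claim.

$4325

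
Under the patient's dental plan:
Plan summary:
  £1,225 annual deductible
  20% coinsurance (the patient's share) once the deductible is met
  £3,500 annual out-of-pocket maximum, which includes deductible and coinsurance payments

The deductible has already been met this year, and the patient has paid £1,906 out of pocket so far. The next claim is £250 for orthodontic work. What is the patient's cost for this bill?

£50

The deductible is already satisfied, so the full bill goes to coinsurance.
20% of £250 = £50 falls to the patient.
Total out-of-pocket so far would be £1,906 + £50 = £1,956, below the £3,500 cap — no reduction.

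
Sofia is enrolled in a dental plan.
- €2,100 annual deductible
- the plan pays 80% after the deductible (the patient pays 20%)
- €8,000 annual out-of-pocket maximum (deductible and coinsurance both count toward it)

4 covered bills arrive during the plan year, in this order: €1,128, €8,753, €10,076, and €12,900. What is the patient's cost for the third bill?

#1 (€1,128): fully absorbed by the deductible. Cost to patient: €1,128. OOP to date €1,128.
#2 (€8,753): deductible takes €972, €7,781 remains; 20% of €7,781 = €1,556.20. Patient owes €2,528.20 (running OOP €3,656.20).
#3 (€10,076): deductible already satisfied, so patient's share is 20% × €10,076 = €2,015.20. Patient owes €2,015.20 (running OOP €5,671.40).

€2,015.20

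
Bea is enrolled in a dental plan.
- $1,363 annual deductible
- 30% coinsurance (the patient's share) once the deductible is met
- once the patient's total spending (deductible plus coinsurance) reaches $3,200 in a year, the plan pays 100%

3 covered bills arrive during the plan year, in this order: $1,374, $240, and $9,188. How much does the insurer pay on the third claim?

$7,426.30

Claim 1 ($1,374): $1,363 to deductible, leaving $11; coinsurance $11 × 30% = $3.30. Patient owes $1,366.30 (running OOP $1,366.30). Plan pays $1,374 − $1,366.30 = $7.70.
Claim 2 ($240): deductible already satisfied, so patient's share is 30% × $240 = $72. Patient owes $72 (running OOP $1,438.30). Plan pays $240 − $72 = $168.
Claim 3 ($9,188): deductible met; 30% of $9,188 = $2,756.40. That would push OOP to $4,194.70, over the $3,200 cap, so patient pays $3,200 − $1,438.30 = $1,761.70. Plan pays $9,188 − $1,761.70 = $7,426.30.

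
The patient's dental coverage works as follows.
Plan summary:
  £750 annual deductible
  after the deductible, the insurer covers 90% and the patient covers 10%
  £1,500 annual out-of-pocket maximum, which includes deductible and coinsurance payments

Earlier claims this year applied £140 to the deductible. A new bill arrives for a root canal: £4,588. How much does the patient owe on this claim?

£1,007.80

Deductible still to meet: £750 − £140 = £610.
After the £610 deductible portion, £4,588 − £610 = £3,978 is subject to coinsurance.
10% of £3,978 = £397.80 falls to the patient.
So the patient owes £610 + £397.80 = £1,007.80 before any cap.
Total out-of-pocket so far would be £140 + £1,007.80 = £1,147.80, below the £1,500 cap — no reduction.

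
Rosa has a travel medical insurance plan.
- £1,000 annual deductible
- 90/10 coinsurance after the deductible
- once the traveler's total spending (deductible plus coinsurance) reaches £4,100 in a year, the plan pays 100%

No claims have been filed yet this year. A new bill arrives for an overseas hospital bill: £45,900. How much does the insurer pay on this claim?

£41,800

The full £1,000 deductible is still open; £1,000 of this bill applies to it.
After the £1,000 deductible portion, £45,900 − £1,000 = £44,900 is subject to coinsurance.
Traveler's 10% share of £44,900 is £4,490.
So the traveler owes £1,000 + £4,490 = £5,490 before any cap.
Adding £5,490 to the £0 already spent would give £5,490, which exceeds the £4,100 cap; the traveler pays just £4,100 − £0 = £4,100.
The plan picks up £45,900 − £4,100 = £41,800.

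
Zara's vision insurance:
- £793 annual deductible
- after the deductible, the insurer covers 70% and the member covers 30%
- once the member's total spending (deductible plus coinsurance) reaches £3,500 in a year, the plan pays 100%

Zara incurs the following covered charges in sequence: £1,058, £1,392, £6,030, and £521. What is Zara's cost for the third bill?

#1 (£1,058): deductible takes £793, £265 remains; member's 30% is £79.50. Member pays £872.50; OOP now £872.50.
#2 (£1,392): deductible already satisfied, so member's share is 30% × £1,392 = £417.60. Cost to member: £417.60. OOP to date £1,290.10.
#3 (£6,030): deductible met; 30% of £6,030 = £1,809. Member owes £1,809 (running OOP £3,099.10).

£1,809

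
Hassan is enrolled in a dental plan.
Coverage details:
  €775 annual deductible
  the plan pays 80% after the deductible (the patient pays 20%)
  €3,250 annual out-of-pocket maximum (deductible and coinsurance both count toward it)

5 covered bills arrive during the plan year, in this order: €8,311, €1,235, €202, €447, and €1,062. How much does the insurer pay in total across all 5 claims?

#1 (€8,311): deductible takes €775, €7,536 remains; coinsurance €7,536 × 20% = €1,507.20. Patient owes €2,282.20 (running OOP €2,282.20). Insurer: €8,311 − €2,282.20 = €6,028.80.
#2 (€1,235): 20% coinsurance on €1,235 = €247. Cost to patient: €247. OOP to date €2,529.20. Plan pays €1,235 − €247 = €988.
#3 (€202): 20% coinsurance on €202 = €40.40. Cost to patient: €40.40. OOP to date €2,569.60. Plan pays €202 − €40.40 = €161.60.
#4 (€447): deductible met; 20% of €447 = €89.40. Patient pays €89.40; OOP now €2,659. Plan pays €447 − €89.40 = €357.60.
#5 (€1,062): deductible already satisfied, so patient's share is 20% × €1,062 = €212.40. Patient owes €212.40 (running OOP €2,871.40). Insurer: €1,062 − €212.40 = €849.60.
Insurer total = bills − patient's total = €11,257 − €2,871.40 = €8,385.60.

€8,385.60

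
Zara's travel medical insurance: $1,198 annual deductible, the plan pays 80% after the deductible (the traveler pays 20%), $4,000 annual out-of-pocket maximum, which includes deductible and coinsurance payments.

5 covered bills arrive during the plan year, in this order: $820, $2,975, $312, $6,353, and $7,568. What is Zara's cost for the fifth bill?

$949.60

#1 ($820): all of it applies to the deductible. Cost to traveler: $820. OOP to date $820.
#2 ($2,975): $378 to deductible, leaving $2,597; coinsurance $2,597 × 20% = $519.40. Traveler pays $897.40; OOP now $1,717.40.
#3 ($312): deductible already satisfied, so traveler's share is 20% × $312 = $62.40. Traveler pays $62.40; OOP now $1,779.80.
#4 ($6,353): 20% coinsurance on $6,353 = $1,270.60. Traveler pays $1,270.60; OOP now $3,050.40.
#5 ($7,568): 20% coinsurance on $7,568 = $1,513.60. OOP would hit $4,564 > $4,000, so the cap limits the traveler to $4,000 − $3,050.40 = $949.60.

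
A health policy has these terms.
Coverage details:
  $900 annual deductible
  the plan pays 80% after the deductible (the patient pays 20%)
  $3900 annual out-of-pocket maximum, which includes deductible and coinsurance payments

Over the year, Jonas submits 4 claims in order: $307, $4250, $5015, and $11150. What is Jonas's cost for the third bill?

#1 ($307): all of it applies to the deductible. Patient owes $307 (running OOP $307).
#2 ($4250): $593 to deductible, leaving $3657; patient's 20% is $731.40. Patient owes $1324.40 (running OOP $1631.40).
#3 ($5015): deductible already satisfied, so patient's share is 20% × $5015 = $1003. Patient owes $1003 (running OOP $2634.40).

$1003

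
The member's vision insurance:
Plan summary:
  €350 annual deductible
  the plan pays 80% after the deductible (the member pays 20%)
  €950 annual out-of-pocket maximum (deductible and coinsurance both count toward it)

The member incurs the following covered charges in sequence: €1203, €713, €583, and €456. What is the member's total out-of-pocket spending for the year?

€871

Claim 1 — €1203: €350 to deductible, leaving €853; 20% of €853 = €170.60. Member pays €520.60; OOP now €520.60.
Claim 2 — €713: 20% coinsurance on €713 = €142.60. Cost to member: €142.60. OOP to date €663.20.
Claim 3 — €583: deductible met; 20% of €583 = €116.60. Member pays €116.60; OOP now €779.80.
Claim 4 — €456: deductible met; 20% of €456 = €91.20. Member pays €91.20; OOP now €871.
Summing the member's payments: €520.60 + €142.60 + €116.60 + €91.20 = €871.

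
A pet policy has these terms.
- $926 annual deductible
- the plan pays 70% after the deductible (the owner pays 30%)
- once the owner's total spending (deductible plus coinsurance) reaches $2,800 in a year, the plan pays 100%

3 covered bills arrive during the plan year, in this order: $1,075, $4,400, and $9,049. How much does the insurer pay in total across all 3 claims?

$11,724

Bill 1, $1,075: $926 to deductible, leaving $149; owner's 30% is $44.70. Cost to owner: $970.70. OOP to date $970.70. Insurer: $1,075 − $970.70 = $104.30.
Bill 2, $4,400: deductible met; 30% of $4,400 = $1,320. Owner pays $1,320; OOP now $2,290.70. Plan pays $4,400 − $1,320 = $3,080.
Bill 3, $9,049: 30% coinsurance on $9,049 = $2,714.70. That would push OOP to $5,005.40, over the $2,800 cap, so owner pays $2,800 − $2,290.70 = $509.30. Plan pays $9,049 − $509.30 = $8,539.70.
Insurer total = bills − owner's total = $14,524 − $2,800 = $11,724.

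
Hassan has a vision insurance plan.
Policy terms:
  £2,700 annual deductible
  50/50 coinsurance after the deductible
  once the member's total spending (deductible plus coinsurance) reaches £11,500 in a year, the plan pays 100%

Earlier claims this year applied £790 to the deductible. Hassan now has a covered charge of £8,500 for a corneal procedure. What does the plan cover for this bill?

£3,295

Remaining deductible: £2,700 − £790 = £1,910.
That leaves £8,500 − £1,910 = £6,590 for coinsurance.
50% of £6,590 = £3,295 falls to the member.
So the member owes £1,910 + £3,295 = £5,205 before any cap.
Cumulative spending £790 + £5,205 = £5,995 stays under the £11,500 maximum.
Insurer pays the balance: £8,500 − £5,205 = £3,295.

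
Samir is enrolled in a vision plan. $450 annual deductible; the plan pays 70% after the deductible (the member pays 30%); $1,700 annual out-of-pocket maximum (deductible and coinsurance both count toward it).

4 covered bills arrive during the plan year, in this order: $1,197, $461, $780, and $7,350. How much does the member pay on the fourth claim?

#1 ($1,197): deductible takes $450, $747 remains; 30% of $747 = $224.10. Cost to member: $674.10. OOP to date $674.10.
#2 ($461): deductible already satisfied, so member's share is 30% × $461 = $138.30. Member owes $138.30 (running OOP $812.40).
#3 ($780): deductible already satisfied, so member's share is 30% × $780 = $234. Member owes $234 (running OOP $1,046.40).
#4 ($7,350): 30% coinsurance on $7,350 = $2,205. Adding that to $1,046.40 gives $3,251.40, past the $1,700 cap; member pays only $1,700 − $1,046.40 = $653.60.

$653.60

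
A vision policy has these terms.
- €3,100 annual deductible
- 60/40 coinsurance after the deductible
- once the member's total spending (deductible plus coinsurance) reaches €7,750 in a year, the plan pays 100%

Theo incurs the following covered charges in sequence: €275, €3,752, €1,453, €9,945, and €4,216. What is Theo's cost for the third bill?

€581.20

Bill 1, €275: fully absorbed by the deductible. Cost to member: €275. OOP to date €275.
Bill 2, €3,752: €2,825 finishes the deductible; €927 goes to coinsurance; member's 40% is €370.80. Cost to member: €3,195.80. OOP to date €3,470.80.
Bill 3, €1,453: deductible met; 40% of €1,453 = €581.20. Member pays €581.20; OOP now €4,052.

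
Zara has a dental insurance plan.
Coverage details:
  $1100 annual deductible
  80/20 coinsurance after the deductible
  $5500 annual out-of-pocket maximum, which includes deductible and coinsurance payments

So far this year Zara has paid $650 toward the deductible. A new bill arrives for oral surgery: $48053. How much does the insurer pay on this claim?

Remaining deductible: $1100 − $650 = $450.
The remaining $47603 (= $48053 − $450) moves to coinsurance.
20% of $47603 = $9520.60 falls to the patient.
Patient responsibility before any cap: $450 + $9520.60 = $9970.60.
That would bring total out-of-pocket to $10620.60, past the $5500 cap. The patient is capped at $5500 − $650 = $4850 on this claim.
The plan picks up $48053 − $4850 = $43203.

$43203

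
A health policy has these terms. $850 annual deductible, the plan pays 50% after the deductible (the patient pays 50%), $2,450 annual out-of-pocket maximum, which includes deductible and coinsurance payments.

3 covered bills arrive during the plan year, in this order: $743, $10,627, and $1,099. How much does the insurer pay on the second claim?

$8,920

Claim 1 — $743: fully absorbed by the deductible. Patient owes $743 (running OOP $743). Insurer: $743 − $743 = $0.
Claim 2 — $10,627: $107 to deductible, leaving $10,520; 50% of $10,520 = $5,260. Together that's $107 + $5,260 = $5,367. OOP would hit $6,110 > $2,450, so the cap limits the patient to $2,450 − $743 = $1,707. Plan pays $10,627 − $1,707 = $8,920.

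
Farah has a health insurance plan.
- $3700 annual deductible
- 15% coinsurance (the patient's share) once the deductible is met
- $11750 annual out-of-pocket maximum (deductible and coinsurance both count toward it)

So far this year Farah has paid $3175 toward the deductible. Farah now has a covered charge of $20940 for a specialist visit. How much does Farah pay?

$3587.25

$3175 of the $3700 deductible is already met, leaving $525.
After the $525 deductible portion, $20940 − $525 = $20415 is subject to coinsurance.
Patient's 15% share of $20415 is $3062.25.
Patient responsibility before any cap: $525 + $3062.25 = $3587.25.
Cumulative spending $3175 + $3587.25 = $6762.25 stays under the $11750 maximum.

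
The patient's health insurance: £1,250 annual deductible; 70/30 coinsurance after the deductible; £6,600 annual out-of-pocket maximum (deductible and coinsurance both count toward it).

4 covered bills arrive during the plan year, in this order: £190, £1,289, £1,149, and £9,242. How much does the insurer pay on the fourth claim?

£6,469.40

Claim 1 (£190): all of it applies to the deductible. Cost to patient: £190. OOP to date £190. Insurer: £190 − £190 = £0.
Claim 2 (£1,289): £1,060 finishes the deductible; £229 goes to coinsurance; 30% of £229 = £68.70. Patient owes £1,128.70 (running OOP £1,318.70). Insurer: £1,289 − £1,128.70 = £160.30.
Claim 3 (£1,149): 30% coinsurance on £1,149 = £344.70. Patient owes £344.70 (running OOP £1,663.40). Plan pays £1,149 − £344.70 = £804.30.
Claim 4 (£9,242): 30% coinsurance on £9,242 = £2,772.60. Patient owes £2,772.60 (running OOP £4,436). Plan pays £9,242 − £2,772.60 = £6,469.40.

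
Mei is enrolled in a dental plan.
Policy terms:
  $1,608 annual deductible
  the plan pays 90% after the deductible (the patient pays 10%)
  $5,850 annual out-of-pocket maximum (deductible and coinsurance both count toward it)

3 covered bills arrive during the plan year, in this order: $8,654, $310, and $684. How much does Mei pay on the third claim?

$68.40

Bill 1, $8,654: $1,608 to deductible, leaving $7,046; patient's 10% is $704.60. Patient pays $2,312.60; OOP now $2,312.60.
Bill 2, $310: 10% coinsurance on $310 = $31. Patient owes $31 (running OOP $2,343.60).
Bill 3, $684: deductible already satisfied, so patient's share is 10% × $684 = $68.40. Patient owes $68.40 (running OOP $2,412).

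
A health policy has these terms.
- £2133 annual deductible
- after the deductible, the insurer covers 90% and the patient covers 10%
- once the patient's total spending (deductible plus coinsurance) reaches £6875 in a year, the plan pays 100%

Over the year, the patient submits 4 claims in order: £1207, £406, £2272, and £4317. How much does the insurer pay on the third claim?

Bill 1, £1207: entire amount goes to the deductible. Patient owes £1207 (running OOP £1207). Plan pays £1207 − £1207 = £0.
Bill 2, £406: all of it applies to the deductible. Patient pays £406; OOP now £1613. Plan pays £406 − £406 = £0.
Bill 3, £2272: deductible takes £520, £1752 remains; coinsurance £1752 × 10% = £175.20. Patient owes £695.20 (running OOP £2308.20). Plan pays £2272 − £695.20 = £1576.80.

£1576.80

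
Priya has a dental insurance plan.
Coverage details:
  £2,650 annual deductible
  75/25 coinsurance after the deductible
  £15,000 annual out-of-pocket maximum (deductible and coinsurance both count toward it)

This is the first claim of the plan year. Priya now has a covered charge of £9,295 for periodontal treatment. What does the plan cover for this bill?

Deductible not yet touched, so the first £2,650 of the bill goes to the deductible.
That leaves £9,295 − £2,650 = £6,645 for coinsurance.
Patient's 25% share of £6,645 is £1,661.25.
So the patient owes £2,650 + £1,661.25 = £4,311.25 before any cap.
Year-to-date out-of-pocket becomes £0 + £4,311.25 = £4,311.25, still under the £15,000 maximum, so no cap applies.
The plan picks up £9,295 − £4,311.25 = £4,983.75.

£4,983.75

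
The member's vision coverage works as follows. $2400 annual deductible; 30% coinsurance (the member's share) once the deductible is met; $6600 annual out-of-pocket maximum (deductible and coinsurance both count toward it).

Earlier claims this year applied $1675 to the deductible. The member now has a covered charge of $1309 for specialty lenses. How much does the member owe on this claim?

$900.20

Deductible still to meet: $2400 − $1675 = $725.
After the $725 deductible portion, $1309 − $725 = $584 is subject to coinsurance.
Member's 30% share of $584 is $175.20.
So the member owes $725 + $175.20 = $900.20 before any cap.
Year-to-date out-of-pocket becomes $1675 + $900.20 = $2575.20, still under the $6600 maximum, so no cap applies.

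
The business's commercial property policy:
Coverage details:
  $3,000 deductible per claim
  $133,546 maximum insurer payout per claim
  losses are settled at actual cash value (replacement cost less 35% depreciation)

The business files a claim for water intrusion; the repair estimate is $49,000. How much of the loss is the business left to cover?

$20,150

Depreciate 35%: the covered value is $49,000 × 0.65 = $31,850.
Subtract the deductible: $31,850 − $3,000 = $28,850.
$28,850 is within the $133,546 limit, so the insurer pays $28,850.
Out of pocket: $49,000 − $28,850 = $20,150.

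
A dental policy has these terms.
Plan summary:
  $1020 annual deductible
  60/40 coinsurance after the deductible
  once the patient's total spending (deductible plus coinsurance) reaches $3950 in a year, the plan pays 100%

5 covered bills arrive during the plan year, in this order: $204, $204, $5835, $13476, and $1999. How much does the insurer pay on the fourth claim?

Claim 1 — $204: all of it applies to the deductible. Patient pays $204; OOP now $204. Plan pays $204 − $204 = $0.
Claim 2 — $204: fully absorbed by the deductible. Cost to patient: $204. OOP to date $408. Insurer: $204 − $204 = $0.
Claim 3 — $5835: deductible takes $612, $5223 remains; 40% of $5223 = $2089.20. Cost to patient: $2701.20. OOP to date $3109.20. Insurer: $5835 − $2701.20 = $3133.80.
Claim 4 — $13476: 40% coinsurance on $13476 = $5390.40. Adding that to $3109.20 gives $8499.60, past the $3950 cap; patient pays only $3950 − $3109.20 = $840.80. Insurer: $13476 − $840.80 = $12635.20.

$12635.20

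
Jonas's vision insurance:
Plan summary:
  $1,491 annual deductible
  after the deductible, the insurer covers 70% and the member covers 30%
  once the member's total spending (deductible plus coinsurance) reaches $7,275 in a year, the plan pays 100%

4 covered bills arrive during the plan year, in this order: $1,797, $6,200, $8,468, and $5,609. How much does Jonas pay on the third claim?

Bill 1, $1,797: $1,491 to deductible, leaving $306; 30% of $306 = $91.80. Member owes $1,582.80 (running OOP $1,582.80).
Bill 2, $6,200: deductible met; 30% of $6,200 = $1,860. Cost to member: $1,860. OOP to date $3,442.80.
Bill 3, $8,468: deductible met; 30% of $8,468 = $2,540.40. Member pays $2,540.40; OOP now $5,983.20.

$2,540.40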